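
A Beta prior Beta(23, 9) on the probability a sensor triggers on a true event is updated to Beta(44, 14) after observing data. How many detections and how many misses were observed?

21 detections and 5 misses

Beta is conjugate to the binomial likelihood: posterior = Beta(a+s, b+f).
So s = 44 − 23 = 21 and f = 14 − 9 = 5.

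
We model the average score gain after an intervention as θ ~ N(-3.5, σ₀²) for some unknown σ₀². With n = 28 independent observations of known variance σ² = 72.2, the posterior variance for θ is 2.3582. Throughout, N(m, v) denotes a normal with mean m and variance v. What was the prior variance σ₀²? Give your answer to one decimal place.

For the Normal–Normal model with known σ², precisions add: τ_n = τ₀ + n/σ².
So 1/σ₀² = 1/2.3582 − 28/72.2 = 0.424052 − 0.387812 = 0.036240.
Hence σ₀² = 1/0.036240 ≈ 27.6.

σ₀² = 27.6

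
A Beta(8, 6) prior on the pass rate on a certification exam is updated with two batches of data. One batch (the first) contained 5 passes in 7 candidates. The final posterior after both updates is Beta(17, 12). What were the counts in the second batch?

4 passes and 4 failures

Sequential conjugate updates are equivalent to a single update on the pooled data, so total successes = posterior α − prior α and total failures = posterior β − prior β.
Total across both batches: 17−8=9 passes, 12−6=6 failures.
Subtract the first batch: 9−5=4 passes and 6−2=4 failures.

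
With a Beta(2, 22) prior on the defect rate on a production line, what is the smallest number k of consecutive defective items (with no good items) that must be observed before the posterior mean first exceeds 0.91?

After k defective items and 0 good items the posterior is Beta(2+k, 22), with mean (2+k)/(2+22+k).
Set (2+k)/(24+k) > 0.91 and solve: k > (0.91·24 − 2)/(1 − 0.91) = 220.444.
The smallest integer exceeding 220.444 is 221.

k = 221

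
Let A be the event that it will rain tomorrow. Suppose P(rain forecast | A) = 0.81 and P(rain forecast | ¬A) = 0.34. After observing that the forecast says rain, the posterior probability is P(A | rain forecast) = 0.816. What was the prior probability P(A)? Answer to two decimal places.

P(A) = 0.65

Bayes' rule in odds form gives O(A|E) = O(A)·[P(E|A)/P(E|¬A)], hence O(A) = O(A|E)/LR.
Posterior odds = 0.816/(1−0.816) = 4.4348. LR = 0.81/0.34 = 2.3824.
Prior odds = 4.4348/2.3824 = 1.8615, so P(A) = 1.8615/(1+1.8615) ≈ 0.65.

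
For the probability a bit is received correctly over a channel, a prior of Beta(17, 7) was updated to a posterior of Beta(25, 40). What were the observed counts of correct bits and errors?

8 correct bits and 33 errors

A Beta(α, β) prior with s successes and f failures in binomial data gives a Beta(α+s, β+f) posterior.
So s = 25 − 17 = 8 and f = 40 − 7 = 33.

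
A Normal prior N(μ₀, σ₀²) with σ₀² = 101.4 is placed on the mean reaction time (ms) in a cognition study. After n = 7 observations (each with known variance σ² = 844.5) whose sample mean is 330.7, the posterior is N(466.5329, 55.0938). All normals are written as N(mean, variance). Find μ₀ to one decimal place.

μ₀ = 580.7

With known observation variance, the Normal–Normal posterior has precision τ_n = τ₀ + n/σ² and mean μ_n = (τ₀μ₀ + (n/σ²)x̄)/τ_n.
Here τ₀ = 1/101.4 = 0.009862 and τ_data = 7/844.5 = 0.008289, so τ_n = 0.018151.
Rearranging for μ₀: μ₀ = (μ_n·τ_n − τ_data·x̄)/τ₀ = (466.5329·0.018151 − 0.008289·330.7) / 0.009862 = 5.726866/0.009862 ≈ 580.7.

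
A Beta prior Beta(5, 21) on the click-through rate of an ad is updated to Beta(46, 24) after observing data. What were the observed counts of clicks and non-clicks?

Beta is conjugate to the binomial likelihood: posterior = Beta(a+s, b+f).
So s = 46 − 5 = 41 and f = 24 − 21 = 3.

41 clicks and 3 non-clicks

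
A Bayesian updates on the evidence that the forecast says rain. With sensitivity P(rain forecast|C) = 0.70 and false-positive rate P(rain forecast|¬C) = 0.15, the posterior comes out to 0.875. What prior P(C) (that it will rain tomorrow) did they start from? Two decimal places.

In odds form, posterior odds = prior odds × likelihood ratio, so prior odds = posterior odds ÷ LR.
Posterior odds = 0.875/(1−0.875) = 7.0000. LR = 0.70/0.15 = 4.6667.
Prior odds = 7.0000/4.6667 = 1.5000, so P(C) = 1.5000/(1+1.5000) ≈ 0.60.

P(C) = 0.60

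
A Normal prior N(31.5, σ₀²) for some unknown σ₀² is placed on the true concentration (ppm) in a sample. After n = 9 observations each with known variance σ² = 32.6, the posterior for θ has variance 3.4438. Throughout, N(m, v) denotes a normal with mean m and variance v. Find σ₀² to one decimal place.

Posterior precision equals prior precision plus data precision: 1/σ_n² = 1/σ₀² + n/σ².
So 1/σ₀² = 1/3.4438 − 9/32.6 = 0.290377 − 0.276074 = 0.014303.
Hence σ₀² = 1/0.014303 ≈ 69.9.

σ₀² = 69.9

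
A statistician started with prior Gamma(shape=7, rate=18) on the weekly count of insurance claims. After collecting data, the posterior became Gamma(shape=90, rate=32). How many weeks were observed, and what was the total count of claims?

Gamma–Poisson conjugacy: posterior shape = α + Σxᵢ, posterior rate = β + n.
Matching: Σxᵢ = 90 − 7 = 83 and n = 32 − 18 = 14.

n = 14 weeks with total 83 claims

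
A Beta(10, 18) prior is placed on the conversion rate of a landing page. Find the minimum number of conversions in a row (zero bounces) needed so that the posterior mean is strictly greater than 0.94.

After k conversions and 0 bounces the posterior is Beta(10+k, 18), with mean (10+k)/(10+18+k).
Set (10+k)/(28+k) > 0.94 and solve: k > (0.94·28 − 10)/(1 − 0.94) = 272.000.
The smallest integer exceeding 272.000 is 273.

k = 273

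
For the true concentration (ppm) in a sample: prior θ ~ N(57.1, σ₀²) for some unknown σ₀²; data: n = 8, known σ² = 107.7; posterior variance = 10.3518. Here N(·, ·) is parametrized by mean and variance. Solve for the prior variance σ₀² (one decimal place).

σ₀² = 44.8

For the Normal–Normal model with known σ², precisions add: τ_n = τ₀ + n/σ².
So 1/σ₀² = 1/10.3518 − 8/107.7 = 0.096602 − 0.074280 = 0.022322.
Hence σ₀² = 1/0.022322 ≈ 44.8.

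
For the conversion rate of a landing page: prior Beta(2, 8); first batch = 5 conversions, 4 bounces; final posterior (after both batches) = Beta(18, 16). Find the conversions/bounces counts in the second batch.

11 conversions and 4 bounces

Sequential conjugate updates are equivalent to a single update on the pooled data, so total successes = posterior α − prior α and total failures = posterior β − prior β.
Total across both batches: 18−2=16 conversions, 16−8=8 bounces.
Subtract the first batch: 16−5=11 conversions and 8−4=4 bounces.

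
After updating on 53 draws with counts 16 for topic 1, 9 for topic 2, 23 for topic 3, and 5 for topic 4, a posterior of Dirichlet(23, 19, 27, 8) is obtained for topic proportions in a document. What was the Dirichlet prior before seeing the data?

Dirichlet(7, 10, 4, 3)

For a Dirichlet(α) prior with multinomial counts c, the posterior is Dirichlet(α + c) componentwise.
Subtract each count from the matching posterior parameter: 23−16=7, 19−9=10, 27−23=4, 8−5=3.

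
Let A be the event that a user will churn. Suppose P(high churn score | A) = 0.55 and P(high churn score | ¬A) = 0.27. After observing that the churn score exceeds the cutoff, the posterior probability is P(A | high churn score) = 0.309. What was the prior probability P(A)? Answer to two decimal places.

P(A) = 0.18

Bayes' rule in odds form gives O(A|E) = O(A)·[P(E|A)/P(E|¬A)], hence O(A) = O(A|E)/LR.
Posterior odds = 0.309/(1−0.309) = 0.4472. LR = 0.55/0.27 = 2.0370.
Prior odds = 0.4472/2.0370 = 0.2195, so P(A) = 0.2195/(1+0.2195) ≈ 0.18.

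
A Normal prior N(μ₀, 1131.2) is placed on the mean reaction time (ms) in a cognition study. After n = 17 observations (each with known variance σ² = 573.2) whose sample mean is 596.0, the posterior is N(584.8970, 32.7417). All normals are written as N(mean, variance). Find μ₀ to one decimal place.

μ₀ = 212.4

With known observation variance, the Normal–Normal posterior has precision τ_n = τ₀ + n/σ² and mean μ_n = (τ₀μ₀ + (n/σ²)x̄)/τ_n.
Here τ₀ = 1/1131.2 = 0.000884 and τ_data = 17/573.2 = 0.029658, so τ_n = 0.030542.
Rearranging for μ₀: μ₀ = (μ_n·τ_n − τ_data·x̄)/τ₀ = (584.8970·0.030542 − 0.029658·596.0) / 0.000884 = 0.187756/0.000884 ≈ 212.4.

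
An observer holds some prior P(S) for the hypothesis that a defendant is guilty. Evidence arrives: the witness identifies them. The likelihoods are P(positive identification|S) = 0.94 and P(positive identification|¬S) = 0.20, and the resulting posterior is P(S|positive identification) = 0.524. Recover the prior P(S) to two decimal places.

Bayes' rule in odds form gives O(S|E) = O(S)·[P(E|S)/P(E|¬S)], hence O(S) = O(S|E)/LR.
Posterior odds = 0.524/(1−0.524) = 1.1008. LR = 0.94/0.20 = 4.7000.
Prior odds = 1.1008/4.7000 = 0.2342, so P(S) = 0.2342/(1+0.2342) ≈ 0.19.

P(S) = 0.19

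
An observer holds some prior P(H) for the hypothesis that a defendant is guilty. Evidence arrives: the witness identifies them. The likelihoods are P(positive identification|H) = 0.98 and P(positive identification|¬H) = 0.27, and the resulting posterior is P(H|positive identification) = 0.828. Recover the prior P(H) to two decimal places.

In odds form, posterior odds = prior odds × likelihood ratio, so prior odds = posterior odds ÷ LR.
Posterior odds = 0.828/(1−0.828) = 4.8140. LR = 0.98/0.27 = 3.6296.
Prior odds = 4.8140/3.6296 = 1.3263, so P(H) = 1.3263/(1+1.3263) ≈ 0.57.

P(H) = 0.57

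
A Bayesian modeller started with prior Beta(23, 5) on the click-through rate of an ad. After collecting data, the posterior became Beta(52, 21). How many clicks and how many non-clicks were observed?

A Beta(a, b) prior with s successes and f failures in binomial data gives a Beta(a+s, b+f) posterior.
Match parameters: s=52−23=29, f=21−5=16.

29 clicks and 16 non-clicks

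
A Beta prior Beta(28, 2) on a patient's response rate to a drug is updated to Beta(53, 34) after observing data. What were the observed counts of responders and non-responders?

25 responders and 32 non-responders

Under Beta–binomial conjugacy the posterior parameters are (a+s, b+f).
Match parameters: s=53−28=25, f=34−2=32.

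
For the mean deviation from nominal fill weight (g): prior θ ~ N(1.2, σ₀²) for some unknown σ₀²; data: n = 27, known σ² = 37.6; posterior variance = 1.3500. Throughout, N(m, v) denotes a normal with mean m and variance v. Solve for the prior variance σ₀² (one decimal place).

σ₀² = 44.1

For the Normal–Normal model with known σ², precisions add: τ_n = τ₀ + n/σ².
So 1/σ₀² = 1/1.3500 − 27/37.6 = 0.740741 − 0.718085 = 0.022656.
Hence σ₀² = 1/0.022656 ≈ 44.1.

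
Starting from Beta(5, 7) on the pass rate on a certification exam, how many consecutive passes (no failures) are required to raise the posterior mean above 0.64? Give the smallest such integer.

After k passes and 0 failures the posterior is Beta(5+k, 7), with mean (5+k)/(5+7+k).
Set (5+k)/(12+k) > 0.64 and solve: k > (0.64·12 − 5)/(1 − 0.64) = 7.444.
The smallest integer exceeding 7.444 is 8, and checking k=8: (13)/(20) = 0.6500 > 0.64.

k = 8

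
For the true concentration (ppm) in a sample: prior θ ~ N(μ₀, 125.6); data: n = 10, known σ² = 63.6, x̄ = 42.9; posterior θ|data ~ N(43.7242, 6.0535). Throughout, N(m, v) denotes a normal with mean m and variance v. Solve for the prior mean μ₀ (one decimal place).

With known observation variance, the Normal–Normal posterior has precision τ_n = τ₀ + n/σ² and mean μ_n = (τ₀μ₀ + (n/σ²)x̄)/τ_n.
Here τ₀ = 1/125.6 = 0.007962 and τ_data = 10/63.6 = 0.157233, so τ_n = 0.165195.
Rearranging for μ₀: μ₀ = (μ_n·τ_n − τ_data·x̄)/τ₀ = (43.7242·0.165195 − 0.157233·42.9) / 0.007962 = 0.477724/0.007962 ≈ 60.0.

μ₀ = 60.0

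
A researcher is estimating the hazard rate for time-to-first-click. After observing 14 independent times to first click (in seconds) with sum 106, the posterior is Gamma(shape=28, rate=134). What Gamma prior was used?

Gamma(shape=14, rate=28)

Gamma–exponential conjugacy: posterior shape = α + n, posterior rate = β + Σtᵢ.
So α = 28 − 14 = 14 and β = 134 − 106 = 28.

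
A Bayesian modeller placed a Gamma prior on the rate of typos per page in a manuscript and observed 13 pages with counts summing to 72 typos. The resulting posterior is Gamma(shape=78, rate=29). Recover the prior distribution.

Gamma(shape=6, rate=16)

A Gamma(α, β) prior (rate parametrization) on a Poisson rate with n observations summing to S gives posterior Gamma(α+S, β+n).
So α = 78 − 72 = 6 and β = 29 − 13 = 16.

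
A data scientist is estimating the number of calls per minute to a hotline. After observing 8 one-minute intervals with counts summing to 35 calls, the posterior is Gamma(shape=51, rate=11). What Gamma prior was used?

Gamma(shape=16, rate=3)

Gamma–Poisson conjugacy: posterior shape = α + Σxᵢ, posterior rate = β + n.
So α = 51 − 35 = 16 and β = 11 − 8 = 3.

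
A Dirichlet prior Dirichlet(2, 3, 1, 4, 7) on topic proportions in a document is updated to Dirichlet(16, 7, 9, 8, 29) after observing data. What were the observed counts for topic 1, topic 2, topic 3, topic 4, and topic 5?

counts (14, 4, 8, 4, 22)

For a Dirichlet(α) prior with multinomial counts c, the posterior is Dirichlet(α + c) componentwise.
Counts are posterior − prior componentwise: 16−2=14, 7−3=4, 9−1=8, 8−4=4, 29−7=22.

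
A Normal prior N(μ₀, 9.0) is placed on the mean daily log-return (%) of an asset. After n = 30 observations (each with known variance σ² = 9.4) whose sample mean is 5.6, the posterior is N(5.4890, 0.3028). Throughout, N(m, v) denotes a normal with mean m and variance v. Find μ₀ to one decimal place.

μ₀ = 2.3

The posterior mean is a precision-weighted average: μ_n = (τ₀μ₀ + τ_data·x̄)/(τ₀+τ_data), with τ₀=1/σ₀² and τ_data=n/σ².
Here τ₀ = 1/9.0 = 0.111111 and τ_data = 30/9.4 = 3.191489, so τ_n = 3.302600.
Rearranging for μ₀: μ₀ = (μ_n·τ_n − τ_data·x̄)/τ₀ = (5.4890·3.302600 − 3.191489·5.6) / 0.111111 = 0.255633/0.111111 ≈ 2.3.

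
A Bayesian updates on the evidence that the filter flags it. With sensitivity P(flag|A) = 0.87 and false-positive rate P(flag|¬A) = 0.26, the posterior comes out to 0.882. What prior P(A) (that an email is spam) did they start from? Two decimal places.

P(A) = 0.69

In odds form, posterior odds = prior odds × likelihood ratio, so prior odds = posterior odds ÷ LR.
Posterior odds = 0.882/(1−0.882) = 7.4746. LR = 0.87/0.26 = 3.3462.
Prior odds = 7.4746/3.3462 = 2.2338, so P(A) = 2.2338/(1+2.2338) ≈ 0.69.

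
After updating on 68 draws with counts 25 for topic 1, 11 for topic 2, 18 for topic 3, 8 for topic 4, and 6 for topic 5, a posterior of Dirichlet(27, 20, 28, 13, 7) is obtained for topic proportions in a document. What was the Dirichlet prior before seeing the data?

For a Dirichlet(α) prior with multinomial counts c, the posterior is Dirichlet(α + c) componentwise.
Subtract each count from the matching posterior parameter: 27−25=2, 20−11=9, 28−18=10, 13−8=5, 7−6=1.

Dirichlet(2, 9, 10, 5, 1)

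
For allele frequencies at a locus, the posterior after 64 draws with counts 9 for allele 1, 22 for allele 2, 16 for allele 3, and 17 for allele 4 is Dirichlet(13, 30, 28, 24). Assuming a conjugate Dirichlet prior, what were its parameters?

Dirichlet(4, 8, 12, 7)

For a Dirichlet(α) prior with multinomial counts c, the posterior is Dirichlet(α + c) componentwise.
Subtract each count from the matching posterior parameter: 13−9=4, 30−22=8, 28−16=12, 24−17=7.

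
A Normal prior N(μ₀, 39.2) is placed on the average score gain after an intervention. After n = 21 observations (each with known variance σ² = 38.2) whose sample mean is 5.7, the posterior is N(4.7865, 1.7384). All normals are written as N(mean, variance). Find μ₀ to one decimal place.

μ₀ = -14.9

The posterior mean is a precision-weighted average: μ_n = (τ₀μ₀ + τ_data·x̄)/(τ₀+τ_data), with τ₀=1/σ₀² and τ_data=n/σ².
Here τ₀ = 1/39.2 = 0.025510 and τ_data = 21/38.2 = 0.549738, so τ_n = 0.575248.
Rearranging for μ₀: μ₀ = (μ_n·τ_n − τ_data·x̄)/τ₀ = (4.7865·0.575248 − 0.549738·5.7) / 0.025510 = -0.380082/0.025510 ≈ -14.9.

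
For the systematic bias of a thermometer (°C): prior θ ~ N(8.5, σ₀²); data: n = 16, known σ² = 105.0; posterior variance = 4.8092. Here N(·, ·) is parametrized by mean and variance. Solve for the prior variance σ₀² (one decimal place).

Posterior precision equals prior precision plus data precision: 1/σ_n² = 1/σ₀² + n/σ².
So 1/σ₀² = 1/4.8092 − 16/105.0 = 0.207935 − 0.152381 = 0.055554.
Hence σ₀² = 1/0.055554 ≈ 18.0.

σ₀² = 18.0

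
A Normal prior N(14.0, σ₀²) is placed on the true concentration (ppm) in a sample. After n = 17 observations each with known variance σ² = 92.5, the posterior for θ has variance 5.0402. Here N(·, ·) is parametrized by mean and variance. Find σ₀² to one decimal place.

Posterior precision equals prior precision plus data precision: 1/σ_n² = 1/σ₀² + n/σ².
So 1/σ₀² = 1/5.0402 − 17/92.5 = 0.198405 − 0.183784 = 0.014621.
Hence σ₀² = 1/0.014621 ≈ 68.4.

σ₀² = 68.4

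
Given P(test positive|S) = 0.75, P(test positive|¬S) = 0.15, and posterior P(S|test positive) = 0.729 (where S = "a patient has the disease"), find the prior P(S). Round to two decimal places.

Bayes' rule in odds form gives O(S|E) = O(S)·[P(E|S)/P(E|¬S)], hence O(S) = O(S|E)/LR.
Posterior odds = 0.729/(1−0.729) = 2.6900. LR = 0.75/0.15 = 5.0000.
Prior odds = 2.6900/5.0000 = 0.5380, so P(S) = 0.5380/(1+0.5380) ≈ 0.35.

P(S) = 0.35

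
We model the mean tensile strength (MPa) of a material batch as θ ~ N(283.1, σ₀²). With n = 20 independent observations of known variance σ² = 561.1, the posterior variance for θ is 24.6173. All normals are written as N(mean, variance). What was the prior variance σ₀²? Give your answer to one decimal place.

σ₀² = 200.9

Posterior precision equals prior precision plus data precision: 1/σ_n² = 1/σ₀² + n/σ².
So 1/σ₀² = 1/24.6173 − 20/561.1 = 0.040622 − 0.035644 = 0.004978.
Hence σ₀² = 1/0.004978 ≈ 200.9.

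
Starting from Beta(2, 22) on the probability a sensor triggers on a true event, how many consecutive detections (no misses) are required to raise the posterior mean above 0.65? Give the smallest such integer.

k = 39

After k detections and 0 misses the posterior is Beta(2+k, 22), with mean (2+k)/(2+22+k).
Set (2+k)/(24+k) > 0.65 and solve: k > (0.65·24 − 2)/(1 − 0.65) = 38.857.
The smallest integer exceeding 38.857 is 39, and checking k=39: (41)/(63) = 0.6508 > 0.65.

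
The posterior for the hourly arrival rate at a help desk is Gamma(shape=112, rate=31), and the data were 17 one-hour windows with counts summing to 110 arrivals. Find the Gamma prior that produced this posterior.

A Gamma(α, β) prior (rate parametrization) on a Poisson rate with n observations summing to S gives posterior Gamma(α+S, β+n).
So α = 112 − 110 = 2 and β = 31 − 17 = 14.

Gamma(shape=2, rate=14)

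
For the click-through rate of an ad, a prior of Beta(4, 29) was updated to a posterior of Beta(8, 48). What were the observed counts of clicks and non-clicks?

4 clicks and 19 non-clicks

Under Beta–binomial conjugacy the posterior parameters are (a+s, b+f).
So s = 8 − 4 = 4 and f = 48 − 29 = 19.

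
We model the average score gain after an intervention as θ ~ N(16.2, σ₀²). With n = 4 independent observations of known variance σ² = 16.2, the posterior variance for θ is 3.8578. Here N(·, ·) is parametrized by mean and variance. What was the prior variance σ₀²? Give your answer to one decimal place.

σ₀² = 81.3

Posterior precision equals prior precision plus data precision: 1/σ_n² = 1/σ₀² + n/σ².
So 1/σ₀² = 1/3.8578 − 4/16.2 = 0.259215 − 0.246914 = 0.012301.
Hence σ₀² = 1/0.012301 ≈ 81.3.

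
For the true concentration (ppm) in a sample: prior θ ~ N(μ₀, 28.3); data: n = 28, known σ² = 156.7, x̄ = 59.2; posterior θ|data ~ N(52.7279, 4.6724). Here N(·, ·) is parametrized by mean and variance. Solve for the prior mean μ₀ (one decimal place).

The posterior mean is a precision-weighted average: μ_n = (τ₀μ₀ + τ_data·x̄)/(τ₀+τ_data), with τ₀=1/σ₀² and τ_data=n/σ².
Here τ₀ = 1/28.3 = 0.035336 and τ_data = 28/156.7 = 0.178685, so τ_n = 0.214021.
Rearranging for μ₀: μ₀ = (μ_n·τ_n − τ_data·x̄)/τ₀ = (52.7279·0.214021 − 0.178685·59.2) / 0.035336 = 0.706726/0.035336 ≈ 20.0.

μ₀ = 20.0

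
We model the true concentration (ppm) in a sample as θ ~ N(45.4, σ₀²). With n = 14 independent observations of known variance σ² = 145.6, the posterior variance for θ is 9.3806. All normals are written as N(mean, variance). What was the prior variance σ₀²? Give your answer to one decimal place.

Posterior precision equals prior precision plus data precision: 1/σ_n² = 1/σ₀² + n/σ².
So 1/σ₀² = 1/9.3806 − 14/145.6 = 0.106603 − 0.096154 = 0.010449.
Hence σ₀² = 1/0.010449 ≈ 95.7.

σ₀² = 95.7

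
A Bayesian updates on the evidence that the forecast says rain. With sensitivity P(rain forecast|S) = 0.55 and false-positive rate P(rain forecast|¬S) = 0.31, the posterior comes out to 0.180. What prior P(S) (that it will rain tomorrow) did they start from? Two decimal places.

P(S) = 0.11

In odds form, posterior odds = prior odds × likelihood ratio, so prior odds = posterior odds ÷ LR.
Posterior odds = 0.180/(1−0.180) = 0.2195. LR = 0.55/0.31 = 1.7742.
Prior odds = 0.2195/1.7742 = 0.1237, so P(S) = 0.1237/(1+0.1237) ≈ 0.11.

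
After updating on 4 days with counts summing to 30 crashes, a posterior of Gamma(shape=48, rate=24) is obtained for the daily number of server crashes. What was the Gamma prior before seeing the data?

Gamma–Poisson conjugacy: posterior shape = α + Σxᵢ, posterior rate = β + n.
So α = 48 − 30 = 18 and β = 24 − 4 = 20.

Gamma(shape=18, rate=20)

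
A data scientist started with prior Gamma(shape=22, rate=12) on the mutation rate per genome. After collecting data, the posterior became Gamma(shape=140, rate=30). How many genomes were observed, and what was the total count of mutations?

A Gamma(α, β) prior (rate parametrization) on a Poisson rate with n observations summing to S gives posterior Gamma(α+S, β+n).
Matching: Σxᵢ = 140 − 22 = 118 and n = 30 − 12 = 18.

n = 18 genomes with total 118 mutations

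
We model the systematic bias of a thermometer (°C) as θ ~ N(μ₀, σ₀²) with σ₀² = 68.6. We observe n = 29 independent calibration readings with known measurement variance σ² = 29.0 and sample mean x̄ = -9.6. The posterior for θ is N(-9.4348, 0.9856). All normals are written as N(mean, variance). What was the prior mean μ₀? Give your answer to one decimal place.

The posterior mean is a precision-weighted average: μ_n = (τ₀μ₀ + τ_data·x̄)/(τ₀+τ_data), with τ₀=1/σ₀² and τ_data=n/σ².
Here τ₀ = 1/68.6 = 0.014577 and τ_data = 29/29.0 = 1.000000, so τ_n = 1.014577.
Rearranging for μ₀: μ₀ = (μ_n·τ_n − τ_data·x̄)/τ₀ = (-9.4348·1.014577 − 1.000000·-9.6) / 0.014577 = 0.027669/0.014577 ≈ 1.9.

μ₀ = 1.9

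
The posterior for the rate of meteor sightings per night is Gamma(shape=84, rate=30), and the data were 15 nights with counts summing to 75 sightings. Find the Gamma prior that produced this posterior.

Gamma(shape=9, rate=15)

A Gamma(α, β) prior (rate parametrization) on a Poisson rate with n observations summing to S gives posterior Gamma(α+S, β+n).
So α = 84 − 75 = 9 and β = 30 − 15 = 15.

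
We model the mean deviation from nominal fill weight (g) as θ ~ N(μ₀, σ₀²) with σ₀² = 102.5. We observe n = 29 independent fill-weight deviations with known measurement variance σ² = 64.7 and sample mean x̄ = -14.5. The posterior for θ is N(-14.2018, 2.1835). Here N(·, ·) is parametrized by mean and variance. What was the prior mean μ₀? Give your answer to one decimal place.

μ₀ = -0.5

The posterior mean is a precision-weighted average: μ_n = (τ₀μ₀ + τ_data·x̄)/(τ₀+τ_data), with τ₀=1/σ₀² and τ_data=n/σ².
Here τ₀ = 1/102.5 = 0.009756 and τ_data = 29/64.7 = 0.448223, so τ_n = 0.457979.
Rearranging for μ₀: μ₀ = (μ_n·τ_n − τ_data·x̄)/τ₀ = (-14.2018·0.457979 − 0.448223·-14.5) / 0.009756 = -0.004893/0.009756 ≈ -0.5.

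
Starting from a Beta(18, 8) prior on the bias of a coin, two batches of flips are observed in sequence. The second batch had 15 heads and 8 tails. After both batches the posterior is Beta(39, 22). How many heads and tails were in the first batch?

6 heads and 6 tails

Sequential conjugate updates are equivalent to a single update on the pooled data, so total successes = posterior α − prior α and total failures = posterior β − prior β.
Total across both batches: 39−18=21 heads, 22−8=14 tails.
Subtract the second batch: 21−15=6 heads and 14−8=6 tails.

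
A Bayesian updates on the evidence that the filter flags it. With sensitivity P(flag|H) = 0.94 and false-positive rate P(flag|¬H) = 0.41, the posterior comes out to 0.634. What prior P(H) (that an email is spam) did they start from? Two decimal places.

Bayes' rule in odds form gives O(H|E) = O(H)·[P(E|H)/P(E|¬H)], hence O(H) = O(H|E)/LR.
Posterior odds = 0.634/(1−0.634) = 1.7322. LR = 0.94/0.41 = 2.2927.
Prior odds = 1.7322/2.2927 = 0.7555, so P(H) = 0.7555/(1+0.7555) ≈ 0.43.

P(H) = 0.43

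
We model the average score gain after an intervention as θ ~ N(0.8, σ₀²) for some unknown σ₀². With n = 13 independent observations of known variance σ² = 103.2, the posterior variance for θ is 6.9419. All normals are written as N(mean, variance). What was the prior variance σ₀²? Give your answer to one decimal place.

σ₀² = 55.3

For the Normal–Normal model with known σ², precisions add: τ_n = τ₀ + n/σ².
So 1/σ₀² = 1/6.9419 − 13/103.2 = 0.144053 − 0.125969 = 0.018084.
Hence σ₀² = 1/0.018084 ≈ 55.3.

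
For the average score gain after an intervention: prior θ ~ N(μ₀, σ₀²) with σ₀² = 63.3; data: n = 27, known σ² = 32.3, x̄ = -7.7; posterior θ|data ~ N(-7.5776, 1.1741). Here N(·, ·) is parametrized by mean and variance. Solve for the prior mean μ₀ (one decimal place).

The posterior mean is a precision-weighted average: μ_n = (τ₀μ₀ + τ_data·x̄)/(τ₀+τ_data), with τ₀=1/σ₀² and τ_data=n/σ².
Here τ₀ = 1/63.3 = 0.015798 and τ_data = 27/32.3 = 0.835913, so τ_n = 0.851711.
Rearranging for μ₀: μ₀ = (μ_n·τ_n − τ_data·x̄)/τ₀ = (-7.5776·0.851711 − 0.835913·-7.7) / 0.015798 = -0.017395/0.015798 ≈ -1.1.

μ₀ = -1.1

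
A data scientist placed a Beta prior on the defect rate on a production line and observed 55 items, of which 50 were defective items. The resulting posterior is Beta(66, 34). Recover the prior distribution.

A Beta(α, β) prior with s successes and f failures in binomial data gives a Beta(α+s, β+f) posterior.
So α = 66 − 50 = 16 and β = 34 − 5 = 29.

Beta(16, 29)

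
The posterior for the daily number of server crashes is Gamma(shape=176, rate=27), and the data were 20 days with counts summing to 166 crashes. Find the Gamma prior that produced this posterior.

Gamma(shape=10, rate=7)

Gamma–Poisson conjugacy: posterior shape = α + Σxᵢ, posterior rate = β + n.
So α = 176 − 166 = 10 and β = 27 − 20 = 7.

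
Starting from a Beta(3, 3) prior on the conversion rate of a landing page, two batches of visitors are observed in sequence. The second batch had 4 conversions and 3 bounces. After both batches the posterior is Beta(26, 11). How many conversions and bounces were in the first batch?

Because Beta–binomial updating is additive in the counts, the combined data contributed (α_post−α_prior, β_post−β_prior) successes and failures.
Total across both batches: 26−3=23 conversions, 11−3=8 bounces.
Subtract the second batch: 23−4=19 conversions and 8−3=5 bounces.

19 conversions and 5 bounces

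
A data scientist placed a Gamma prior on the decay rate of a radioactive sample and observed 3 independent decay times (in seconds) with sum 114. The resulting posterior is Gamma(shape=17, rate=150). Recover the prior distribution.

For an exponential likelihood with a Gamma(α, β) prior on the rate, n observations with total T give posterior Gamma(α+n, β+T).
So α = 17 − 3 = 14 and β = 150 − 114 = 36.

Gamma(shape=14, rate=36)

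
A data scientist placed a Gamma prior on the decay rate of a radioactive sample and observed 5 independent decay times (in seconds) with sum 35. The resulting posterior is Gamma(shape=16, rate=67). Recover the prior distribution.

Gamma–exponential conjugacy: posterior shape = α + n, posterior rate = β + Σtᵢ.
So α = 16 − 5 = 11 and β = 67 − 35 = 32.

Gamma(shape=11, rate=32)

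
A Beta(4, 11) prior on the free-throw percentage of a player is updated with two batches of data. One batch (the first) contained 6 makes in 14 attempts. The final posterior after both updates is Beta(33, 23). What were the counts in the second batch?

Because Beta–binomial updating is additive in the counts, the combined data contributed (α_post−α_prior, β_post−β_prior) successes and failures.
Total across both batches: 33−4=29 makes, 23−11=12 misses.
Subtract the first batch: 29−6=23 makes and 12−8=4 misses.

23 makes and 4 misses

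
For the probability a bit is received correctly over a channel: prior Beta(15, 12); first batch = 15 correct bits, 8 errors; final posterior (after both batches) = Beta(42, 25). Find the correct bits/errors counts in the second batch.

12 correct bits and 5 errors

Sequential conjugate updates are equivalent to a single update on the pooled data, so total successes = posterior α − prior α and total failures = posterior β − prior β.
Total across both batches: 42−15=27 correct bits, 25−12=13 errors.
Subtract the first batch: 27−15=12 correct bits and 13−8=5 errors.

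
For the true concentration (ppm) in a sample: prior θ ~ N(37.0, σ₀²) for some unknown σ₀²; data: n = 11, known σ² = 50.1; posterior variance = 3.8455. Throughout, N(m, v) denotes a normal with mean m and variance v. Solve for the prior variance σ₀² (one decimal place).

Posterior precision equals prior precision plus data precision: 1/σ_n² = 1/σ₀² + n/σ².
So 1/σ₀² = 1/3.8455 − 11/50.1 = 0.260044 − 0.219561 = 0.040483.
Hence σ₀² = 1/0.040483 ≈ 24.7.

σ₀² = 24.7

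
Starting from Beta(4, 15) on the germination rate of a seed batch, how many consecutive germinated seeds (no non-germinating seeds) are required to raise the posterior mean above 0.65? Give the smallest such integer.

After k germinated seeds and 0 non-germinating seeds the posterior is Beta(4+k, 15), with mean (4+k)/(4+15+k).
Set (4+k)/(19+k) > 0.65 and solve: k > (0.65·19 − 4)/(1 − 0.65) = 23.857.
The smallest integer exceeding 23.857 is 24, and checking k=24: (28)/(43) = 0.6512 > 0.65.

k = 24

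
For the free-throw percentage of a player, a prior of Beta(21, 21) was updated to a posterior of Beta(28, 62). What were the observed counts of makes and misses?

Beta is conjugate to the binomial likelihood: posterior = Beta(a+s, b+f).
So s = 28 − 21 = 7 and f = 62 − 21 = 41.

7 makes and 41 misses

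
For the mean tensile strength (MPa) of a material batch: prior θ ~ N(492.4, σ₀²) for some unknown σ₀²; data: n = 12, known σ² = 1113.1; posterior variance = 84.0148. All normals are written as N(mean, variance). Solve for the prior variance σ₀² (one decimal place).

σ₀² = 891.3

For the Normal–Normal model with known σ², precisions add: τ_n = τ₀ + n/σ².
So 1/σ₀² = 1/84.0148 − 12/1113.1 = 0.011903 − 0.010781 = 0.001122.
Hence σ₀² = 1/0.001122 ≈ 891.3.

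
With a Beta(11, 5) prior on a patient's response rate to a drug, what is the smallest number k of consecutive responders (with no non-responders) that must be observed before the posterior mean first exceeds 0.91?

After k responders and 0 non-responders the posterior is Beta(11+k, 5), with mean (11+k)/(11+5+k).
Set (11+k)/(16+k) > 0.91 and solve: k > (0.91·16 − 11)/(1 − 0.91) = 39.556.
The smallest integer exceeding 39.556 is 40.

k = 40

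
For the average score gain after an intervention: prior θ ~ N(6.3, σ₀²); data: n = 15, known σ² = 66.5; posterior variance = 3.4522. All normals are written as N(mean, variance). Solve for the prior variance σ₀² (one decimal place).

For the Normal–Normal model with known σ², precisions add: τ_n = τ₀ + n/σ².
So 1/σ₀² = 1/3.4522 − 15/66.5 = 0.289670 − 0.225564 = 0.064106.
Hence σ₀² = 1/0.064106 ≈ 15.6.

σ₀² = 15.6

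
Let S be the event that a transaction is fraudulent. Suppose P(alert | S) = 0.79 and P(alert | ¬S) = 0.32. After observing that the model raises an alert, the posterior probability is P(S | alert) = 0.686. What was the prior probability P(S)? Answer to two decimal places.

P(S) = 0.47

Bayes' rule in odds form gives O(S|E) = O(S)·[P(E|S)/P(E|¬S)], hence O(S) = O(S|E)/LR.
Posterior odds = 0.686/(1−0.686) = 2.1847. LR = 0.79/0.32 = 2.4688.
Prior odds = 2.1847/2.4688 = 0.8849, so P(S) = 0.8849/(1+0.8849) ≈ 0.47.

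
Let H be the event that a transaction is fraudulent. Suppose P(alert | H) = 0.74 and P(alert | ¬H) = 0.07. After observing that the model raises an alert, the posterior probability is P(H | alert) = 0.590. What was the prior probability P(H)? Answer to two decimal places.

Bayes' rule in odds form gives O(H|E) = O(H)·[P(E|H)/P(E|¬H)], hence O(H) = O(H|E)/LR.
Posterior odds = 0.590/(1−0.590) = 1.4390. LR = 0.74/0.07 = 10.5714.
Prior odds = 1.4390/10.5714 = 0.1361, so P(H) = 0.1361/(1+0.1361) ≈ 0.12.

P(H) = 0.12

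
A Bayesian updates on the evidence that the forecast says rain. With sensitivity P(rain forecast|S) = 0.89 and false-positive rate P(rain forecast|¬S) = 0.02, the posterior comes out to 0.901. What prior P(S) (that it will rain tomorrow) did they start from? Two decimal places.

P(S) = 0.17

Bayes' rule in odds form gives O(S|E) = O(S)·[P(E|S)/P(E|¬S)], hence O(S) = O(S|E)/LR.
Posterior odds = 0.901/(1−0.901) = 9.1010. LR = 0.89/0.02 = 44.5000.
Prior odds = 9.1010/44.5000 = 0.2045, so P(S) = 0.2045/(1+0.2045) ≈ 0.17.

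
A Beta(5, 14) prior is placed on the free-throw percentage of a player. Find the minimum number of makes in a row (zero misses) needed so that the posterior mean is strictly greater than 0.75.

After k makes and 0 misses the posterior is Beta(5+k, 14), with mean (5+k)/(5+14+k).
Set (5+k)/(19+k) > 0.75 and solve: k > (0.75·19 − 5)/(1 − 0.75) = 37.000.
The smallest integer exceeding 37.000 is 38, and checking k=38: (43)/(57) = 0.7544 > 0.75.

k = 38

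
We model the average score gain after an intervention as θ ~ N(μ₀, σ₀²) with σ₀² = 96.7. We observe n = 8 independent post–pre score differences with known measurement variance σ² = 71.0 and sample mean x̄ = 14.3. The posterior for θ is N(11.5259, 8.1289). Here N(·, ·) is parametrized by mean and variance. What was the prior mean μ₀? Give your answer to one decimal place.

The posterior mean is a precision-weighted average: μ_n = (τ₀μ₀ + τ_data·x̄)/(τ₀+τ_data), with τ₀=1/σ₀² and τ_data=n/σ².
Here τ₀ = 1/96.7 = 0.010341 and τ_data = 8/71.0 = 0.112676, so τ_n = 0.123017.
Rearranging for μ₀: μ₀ = (μ_n·τ_n − τ_data·x̄)/τ₀ = (11.5259·0.123017 − 0.112676·14.3) / 0.010341 = -0.193385/0.010341 ≈ -18.7.

μ₀ = -18.7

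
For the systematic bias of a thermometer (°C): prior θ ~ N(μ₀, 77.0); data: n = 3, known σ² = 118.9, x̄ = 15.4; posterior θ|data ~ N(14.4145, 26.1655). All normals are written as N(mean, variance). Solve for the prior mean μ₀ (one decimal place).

The posterior mean is a precision-weighted average: μ_n = (τ₀μ₀ + τ_data·x̄)/(τ₀+τ_data), with τ₀=1/σ₀² and τ_data=n/σ².
Here τ₀ = 1/77.0 = 0.012987 and τ_data = 3/118.9 = 0.025231, so τ_n = 0.038218.
Rearranging for μ₀: μ₀ = (μ_n·τ_n − τ_data·x̄)/τ₀ = (14.4145·0.038218 − 0.025231·15.4) / 0.012987 = 0.162336/0.012987 ≈ 12.5.

μ₀ = 12.5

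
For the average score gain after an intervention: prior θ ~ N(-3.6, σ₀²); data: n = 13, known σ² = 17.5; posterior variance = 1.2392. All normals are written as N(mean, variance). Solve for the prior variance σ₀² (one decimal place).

Posterior precision equals prior precision plus data precision: 1/σ_n² = 1/σ₀² + n/σ².
So 1/σ₀² = 1/1.2392 − 13/17.5 = 0.806972 − 0.742857 = 0.064115.
Hence σ₀² = 1/0.064115 ≈ 15.6.

σ₀² = 15.6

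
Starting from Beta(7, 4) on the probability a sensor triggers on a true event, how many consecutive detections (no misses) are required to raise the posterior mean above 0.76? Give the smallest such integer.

k = 6

After k detections and 0 misses the posterior is Beta(7+k, 4), with mean (7+k)/(7+4+k).
Set (7+k)/(11+k) > 0.76 and solve: k > (0.76·11 − 7)/(1 − 0.76) = 5.667.
The smallest integer exceeding 5.667 is 6, and checking k=6: (13)/(17) = 0.7647 > 0.76.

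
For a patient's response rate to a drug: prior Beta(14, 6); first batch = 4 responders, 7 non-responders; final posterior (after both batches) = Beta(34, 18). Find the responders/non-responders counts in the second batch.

16 responders and 5 non-responders

Because Beta–binomial updating is additive in the counts, the combined data contributed (α_post−α_prior, β_post−β_prior) successes and failures.
Total across both batches: 34−14=20 responders, 18−6=12 non-responders.
Subtract the first batch: 20−4=16 responders and 12−7=5 non-responders.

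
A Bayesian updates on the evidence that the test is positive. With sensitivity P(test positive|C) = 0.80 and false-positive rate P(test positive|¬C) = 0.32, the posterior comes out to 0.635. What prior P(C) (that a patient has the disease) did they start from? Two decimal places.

P(C) = 0.41

In odds form, posterior odds = prior odds × likelihood ratio, so prior odds = posterior odds ÷ LR.
Posterior odds = 0.635/(1−0.635) = 1.7397. LR = 0.80/0.32 = 2.5000.
Prior odds = 1.7397/2.5000 = 0.6959, so P(C) = 0.6959/(1+0.6959) ≈ 0.41.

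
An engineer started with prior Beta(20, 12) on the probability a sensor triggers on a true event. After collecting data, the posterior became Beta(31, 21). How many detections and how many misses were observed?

11 detections and 9 misses

Beta is conjugate to the binomial likelihood: posterior = Beta(α+s, β+f).
So s = 31 − 20 = 11 and f = 21 − 12 = 9.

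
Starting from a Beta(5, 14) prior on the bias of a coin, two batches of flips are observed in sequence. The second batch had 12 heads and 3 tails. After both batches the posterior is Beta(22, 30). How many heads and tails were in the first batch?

5 heads and 13 tails

Because Beta–binomial updating is additive in the counts, the combined data contributed (α_post−α_prior, β_post−β_prior) successes and failures.
Total across both batches: 22−5=17 heads, 30−14=16 tails.
Subtract the second batch: 17−12=5 heads and 16−3=13 tails.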